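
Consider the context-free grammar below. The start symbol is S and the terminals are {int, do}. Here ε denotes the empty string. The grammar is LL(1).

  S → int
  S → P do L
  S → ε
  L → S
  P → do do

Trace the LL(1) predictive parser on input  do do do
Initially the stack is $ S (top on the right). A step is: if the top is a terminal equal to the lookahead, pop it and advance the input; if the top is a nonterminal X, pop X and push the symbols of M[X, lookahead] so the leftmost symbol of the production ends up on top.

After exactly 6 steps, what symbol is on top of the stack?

S

     Stack         Input       Action
  1  $ S           do do do $  expand S → P do L
  2  $ L do P      do do do $  expand P → do do
  3  $ L do do do  do do do $  match do
  4  $ L do do     do do $     match do
  5  $ L do        do $        match do
  6  $ L           $           expand L → S
Stack after step 6: $ S (top = S).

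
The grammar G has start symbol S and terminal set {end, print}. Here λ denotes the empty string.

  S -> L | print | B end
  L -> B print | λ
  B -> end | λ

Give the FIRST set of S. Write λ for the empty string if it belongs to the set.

{λ, end, print}

FIRST(B) = {λ, end}
FIRST(L) = {λ, end, print}  (via B print)
FIRST(S) = {λ, end, print}  (via L, B end)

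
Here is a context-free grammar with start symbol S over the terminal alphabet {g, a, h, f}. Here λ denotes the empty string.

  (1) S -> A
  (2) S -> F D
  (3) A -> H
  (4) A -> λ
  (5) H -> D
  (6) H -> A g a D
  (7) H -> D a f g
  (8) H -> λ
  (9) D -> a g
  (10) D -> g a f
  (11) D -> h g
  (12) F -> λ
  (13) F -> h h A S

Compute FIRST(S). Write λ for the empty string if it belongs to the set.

FIRST(D) = {a, g, h}
FIRST(F) = {λ, h}
FIRST(S) = {λ, a, g, h}  (via A, F D)
FIRST(A) = {λ, a, g, h}  (via H)
FIRST(H) = {λ, a, g, h}  (via D, A g a D, D a f g)

{λ, a, g, h}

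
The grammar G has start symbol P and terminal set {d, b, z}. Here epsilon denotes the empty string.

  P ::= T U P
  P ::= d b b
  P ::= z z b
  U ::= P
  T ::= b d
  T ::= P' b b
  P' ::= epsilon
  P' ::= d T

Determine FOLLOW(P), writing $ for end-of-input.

{$, b, d, z}

FIRST(P') = {epsilon, d}
FIRST(T) = {b, d}  (via P' b b)
FIRST(P) = {b, d, z}  (via T U P)
FIRST(U) = {b, d, z}  (via P)
FOLLOW(P) includes $ since P is the start symbol.
FOLLOW(U): in P::=T U P, U is followed by P with FIRST {b, d, z}. Thus FOLLOW(U) = {b, d, z}.
FOLLOW(P): in P::=T U P, the suffix after P is empty (adds nothing new); in U::=P, the suffix after P is empty, so FOLLOW(P) ⊇ FOLLOW(U) = {b, d, z}. Thus FOLLOW(P) = {$, b, d, z}.
FOLLOW(P'): in T::=P' b b, P' is followed by b b with FIRST {b}. Thus FOLLOW(P') = {b}.
FOLLOW(T): in P::=T U P, T is followed by U P with FIRST {b, d, z}; in P'::=d T, the suffix after T is empty, so FOLLOW(T) ⊇ FOLLOW(P') = {b}. Thus FOLLOW(T) = {b, d, z}.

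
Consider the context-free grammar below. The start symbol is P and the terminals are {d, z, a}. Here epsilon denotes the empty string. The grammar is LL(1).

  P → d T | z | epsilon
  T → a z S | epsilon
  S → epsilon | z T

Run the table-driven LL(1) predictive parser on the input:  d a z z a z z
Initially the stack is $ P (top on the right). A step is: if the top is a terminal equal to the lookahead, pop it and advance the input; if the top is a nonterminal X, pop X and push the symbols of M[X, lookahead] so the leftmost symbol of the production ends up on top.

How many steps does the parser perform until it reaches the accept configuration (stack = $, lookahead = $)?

13

step 1: stack=$ P  input=d a z z a z z $  — expand P → d T
step 2: stack=$ T d  input=d a z z a z z $  — match d
step 3: stack=$ T  input=a z z a z z $  — expand T → a z S
step 4: stack=$ S z a  input=a z z a z z $  — match a
step 5: stack=$ S z  input=z z a z z $  — match z
step 6: stack=$ S  input=z a z z $  — expand S → z T
step 7: stack=$ T z  input=z a z z $  — match z
step 8: stack=$ T  input=a z z $  — expand T → a z S
step 9: stack=$ S z a  input=a z z $  — match a
step 10: stack=$ S z  input=z z $  — match z
step 11: stack=$ S  input=z $  — expand S → z T
step 12: stack=$ T z  input=z $  — match z
step 13: stack=$ T  input=$  — expand T → epsilon
Accept reached after 13 steps.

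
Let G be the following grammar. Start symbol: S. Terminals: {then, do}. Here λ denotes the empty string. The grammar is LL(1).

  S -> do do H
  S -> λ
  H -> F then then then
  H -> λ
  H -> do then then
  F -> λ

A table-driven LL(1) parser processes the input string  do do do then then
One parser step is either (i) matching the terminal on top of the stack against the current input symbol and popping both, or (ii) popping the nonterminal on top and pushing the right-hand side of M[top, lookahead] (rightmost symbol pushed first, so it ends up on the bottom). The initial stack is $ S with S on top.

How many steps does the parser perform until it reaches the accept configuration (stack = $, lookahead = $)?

7

     Stack           Input                 Action
  1  $ S             do do do then then $  expand S -> do do H
  2  $ H do do       do do do then then $  match do
  3  $ H do          do do then then $     match do
  4  $ H             do then then $        expand H -> do then then
  5  $ then then do  do then then $        match do
  6  $ then then     then then $           match then
  7  $ then          then $                match then
Accept reached after 7 steps.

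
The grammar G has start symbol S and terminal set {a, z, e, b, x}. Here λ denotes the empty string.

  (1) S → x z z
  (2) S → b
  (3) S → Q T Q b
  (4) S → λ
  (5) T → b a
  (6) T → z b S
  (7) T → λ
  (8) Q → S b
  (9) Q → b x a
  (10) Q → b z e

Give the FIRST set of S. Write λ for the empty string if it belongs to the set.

{λ, b, x}

FIRST(T): from T→b a we get {b}; from T→z b S we get {z}; from T→λ we get {λ}. So FIRST(T) = {λ, b, z}.
FIRST(S): from S→x z z we get {x}; from S→b we get {b}; from S→Q T Q b we get {b, x}; from S→λ we get {λ}. So FIRST(S) = {λ, b, x}.
FIRST(Q): from Q→S b we get {b, x}; from Q→b x a we get {b}; from Q→b z e we get {b}. So FIRST(Q) = {b, x}.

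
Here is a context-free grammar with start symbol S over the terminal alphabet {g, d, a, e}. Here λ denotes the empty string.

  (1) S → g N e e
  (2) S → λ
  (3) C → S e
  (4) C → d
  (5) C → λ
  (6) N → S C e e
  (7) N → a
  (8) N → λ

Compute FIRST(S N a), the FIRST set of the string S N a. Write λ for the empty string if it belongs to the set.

{a, d, e, g}

FIRST(S): from S→g N e e we get {g}; from S→λ we get {λ}. So FIRST(S) = {λ, g}.
FIRST(C): from C→S e we get {e, g}; from C→d we get {d}; from C→λ we get {λ}. So FIRST(C) = {λ, d, e, g}.
FIRST(N): from N→S C e e we get {d, e, g}; from N→a we get {a}; from N→λ we get {λ}. So FIRST(N) = {λ, a, d, e, g}.
FIRST(S N a): take FIRST of each symbol in turn, carrying on past any symbol whose FIRST contains λ; result {a, d, e, g}.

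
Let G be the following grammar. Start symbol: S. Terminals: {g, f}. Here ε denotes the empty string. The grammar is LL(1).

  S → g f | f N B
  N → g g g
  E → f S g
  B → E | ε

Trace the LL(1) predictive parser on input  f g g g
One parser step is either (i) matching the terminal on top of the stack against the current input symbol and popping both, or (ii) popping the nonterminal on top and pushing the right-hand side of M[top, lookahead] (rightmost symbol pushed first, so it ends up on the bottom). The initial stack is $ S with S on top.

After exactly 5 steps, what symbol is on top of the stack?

     Stack      Input      Action
  1  $ S        f g g g $  expand S → f N B
  2  $ B N f    f g g g $  match f
  3  $ B N      g g g $    expand N → g g g
  4  $ B g g g  g g g $    match g
  5  $ B g g    g g $      match g
Stack after step 5: $ B g (top = g).

g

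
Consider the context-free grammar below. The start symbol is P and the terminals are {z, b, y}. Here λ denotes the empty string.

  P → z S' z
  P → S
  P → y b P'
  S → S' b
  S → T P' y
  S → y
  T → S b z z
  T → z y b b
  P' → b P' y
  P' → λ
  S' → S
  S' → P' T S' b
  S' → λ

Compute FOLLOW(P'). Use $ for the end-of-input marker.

{$, b, y, z}

FIRST(P'): from P'→b P' y we get {b}; from P'→λ we get {λ}. So FIRST(P') = {λ, b}.
FIRST(P): from P→z S' z we get {z}; from P→S we get {b, y, z}; from P→y b P' we get {y}. So FIRST(P) = {b, y, z}.
FIRST(S): from S→S' b we get {b, y, z}; from S→T P' y we get {b, y, z}; from S→y we get {y}. So FIRST(S) = {b, y, z}.
FIRST(T): from T→S b z z we get {b, y, z}; from T→z y b b we get {z}. So FIRST(T) = {b, y, z}.
FIRST(S'): from S'→S we get {b, y, z}; from S'→P' T S' b we get {b, y, z}; from S'→λ we get {λ}. So FIRST(S') = {λ, b, y, z}.
FOLLOW(P) includes $ since P is the start symbol.
FOLLOW(P): P appears on no right-hand side. Thus FOLLOW(P) = {$}.
FOLLOW(T): in S→T P' y, T is followed by P' y with FIRST {b, y}; in S'→P' T S' b, T is followed by S' b with FIRST {b, y, z}. Thus FOLLOW(T) = {b, y, z}.
FOLLOW(P'): in P→y b P', the suffix after P' is empty, so FOLLOW(P') ⊇ FOLLOW(P) = {$}; in S→T P' y, P' is followed by y with FIRST {y}; in P'→b P' y, P' is followed by y with FIRST {y}; in S'→P' T S' b, P' is followed by T S' b with FIRST {b, y, z}. Thus FOLLOW(P') = {$, b, y, z}.
FOLLOW(S'): in P→z S' z, S' is followed by z with FIRST {z}; in S→S' b, S' is followed by b with FIRST {b}; in S'→P' T S' b, S' is followed by b with FIRST {b}. Thus FOLLOW(S') = {b, z}.
FOLLOW(S): in P→S, the suffix after S is empty, so FOLLOW(S) ⊇ FOLLOW(P) = {$}; in T→S b z z, S is followed by b z z with FIRST {b}; in S'→S, the suffix after S is empty, so FOLLOW(S) ⊇ FOLLOW(S') = {b, z}. Thus FOLLOW(S) = {$, b, z}.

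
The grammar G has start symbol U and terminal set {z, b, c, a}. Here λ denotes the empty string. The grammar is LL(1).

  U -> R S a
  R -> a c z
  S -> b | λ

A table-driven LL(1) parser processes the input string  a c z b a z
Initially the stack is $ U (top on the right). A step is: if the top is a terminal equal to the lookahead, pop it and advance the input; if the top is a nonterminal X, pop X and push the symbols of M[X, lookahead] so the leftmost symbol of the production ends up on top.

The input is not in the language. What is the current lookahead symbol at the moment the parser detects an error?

step 1: stack=$ U  input=a c z b a z $  — expand U -> R S a
step 2: stack=$ a S R  input=a c z b a z $  — expand R -> a c z
step 3: stack=$ a S z c a  input=a c z b a z $  — match a
step 4: stack=$ a S z c  input=c z b a z $  — match c
step 5: stack=$ a S z  input=z b a z $  — match z
step 6: stack=$ a S  input=b a z $  — expand S -> b
step 7: stack=$ a b  input=b a z $  — match b
step 8: stack=$ a  input=a z $  — match a
step 9: stack=$  input=z $  — error: stack empty but input remains

z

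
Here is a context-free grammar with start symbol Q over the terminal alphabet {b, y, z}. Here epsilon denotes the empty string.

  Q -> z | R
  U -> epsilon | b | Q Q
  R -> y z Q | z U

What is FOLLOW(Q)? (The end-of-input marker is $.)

{$, y, z}

FIRST(R) = {y, z}
FIRST(Q) = {y, z}  (via R)
FIRST(U) = {epsilon, b, y, z}  (via Q Q)
FOLLOW(Q) includes $ since Q is the start symbol.
FOLLOW(Q): in U->Q Q (occurrence 1), Q is followed by Q with FIRST {y, z}; in U->Q Q (occurrence 2), the suffix after Q is empty, so FOLLOW(Q) ⊇ FOLLOW(U) = {$, y, z}; in R->y z Q, the suffix after Q is empty, so FOLLOW(Q) ⊇ FOLLOW(R) = {$, y, z}. Thus FOLLOW(Q) = {$, y, z}.
FOLLOW(R): in Q->R, the suffix after R is empty, so FOLLOW(R) ⊇ FOLLOW(Q) = {$, y, z}. Thus FOLLOW(R) = {$, y, z}.
FOLLOW(U): in R->z U, the suffix after U is empty, so FOLLOW(U) ⊇ FOLLOW(R) = {$, y, z}. Thus FOLLOW(U) = {$, y, z}.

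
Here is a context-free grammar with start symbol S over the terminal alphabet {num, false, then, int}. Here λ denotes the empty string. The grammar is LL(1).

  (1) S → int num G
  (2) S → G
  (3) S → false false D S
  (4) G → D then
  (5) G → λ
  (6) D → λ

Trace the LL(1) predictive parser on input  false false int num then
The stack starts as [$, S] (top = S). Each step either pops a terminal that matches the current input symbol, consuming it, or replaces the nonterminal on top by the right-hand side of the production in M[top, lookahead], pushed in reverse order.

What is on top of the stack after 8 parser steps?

D

     Stack              Input                       Action
  1  $ S                false false int num then $  expand S → false false D S
  2  $ S D false false  false false int num then $  match false
  3  $ S D false        false int num then $        match false
  4  $ S D              int num then $              expand D → λ
  5  $ S                int num then $              expand S → int num G
  6  $ G num int        int num then $              match int
  7  $ G num            num then $                  match num
  8  $ G                then $                      expand G → D then
Stack after step 8: $ then D (top = D).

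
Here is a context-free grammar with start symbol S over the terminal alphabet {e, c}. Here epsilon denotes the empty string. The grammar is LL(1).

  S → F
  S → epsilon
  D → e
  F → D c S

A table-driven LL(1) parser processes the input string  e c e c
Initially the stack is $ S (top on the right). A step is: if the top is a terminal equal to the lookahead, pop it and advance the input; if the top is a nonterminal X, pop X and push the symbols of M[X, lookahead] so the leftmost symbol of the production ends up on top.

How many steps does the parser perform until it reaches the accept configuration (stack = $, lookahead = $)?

11

      Stack    Input      Action
   1  $ S      e c e c $  expand S → F
   2  $ F      e c e c $  expand F → D c S
   3  $ S c D  e c e c $  expand D → e
   4  $ S c e  e c e c $  match e
   5  $ S c    c e c $    match c
   6  $ S      e c $      expand S → F
   7  $ F      e c $      expand F → D c S
   8  $ S c D  e c $      expand D → e
   9  $ S c e  e c $      match e
  10  $ S c    c $        match c
  11  $ S      $          expand S → epsilon
Accept reached after 11 steps.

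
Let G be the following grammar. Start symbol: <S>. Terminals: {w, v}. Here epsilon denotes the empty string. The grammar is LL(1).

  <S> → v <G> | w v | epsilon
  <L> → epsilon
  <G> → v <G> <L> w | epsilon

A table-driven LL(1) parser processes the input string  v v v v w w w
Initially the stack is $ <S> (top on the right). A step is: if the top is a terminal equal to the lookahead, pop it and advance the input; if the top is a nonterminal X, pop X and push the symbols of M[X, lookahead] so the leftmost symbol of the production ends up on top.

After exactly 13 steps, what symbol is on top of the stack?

step 1: stack=$ <S>  input=v v v v w w w $  — expand <S> → v <G>
step 2: stack=$ <G> v  input=v v v v w w w $  — match v
step 3: stack=$ <G>  input=v v v w w w $  — expand <G> → v <G> <L> w
step 4: stack=$ w <L> <G> v  input=v v v w w w $  — match v
step 5: stack=$ w <L> <G>  input=v v w w w $  — expand <G> → v <G> <L> w
step 6: stack=$ w <L> w <L> <G> v  input=v v w w w $  — match v
step 7: stack=$ w <L> w <L> <G>  input=v w w w $  — expand <G> → v <G> <L> w
step 8: stack=$ w <L> w <L> w <L> <G> v  input=v w w w $  — match v
step 9: stack=$ w <L> w <L> w <L> <G>  input=w w w $  — expand <G> → epsilon
step 10: stack=$ w <L> w <L> w <L>  input=w w w $  — expand <L> → epsilon
step 11: stack=$ w <L> w <L> w  input=w w w $  — match w
step 12: stack=$ w <L> w <L>  input=w w $  — expand <L> → epsilon
step 13: stack=$ w <L> w  input=w w $  — match w
Stack after step 13: $ w <L> (top = <L>).

<L>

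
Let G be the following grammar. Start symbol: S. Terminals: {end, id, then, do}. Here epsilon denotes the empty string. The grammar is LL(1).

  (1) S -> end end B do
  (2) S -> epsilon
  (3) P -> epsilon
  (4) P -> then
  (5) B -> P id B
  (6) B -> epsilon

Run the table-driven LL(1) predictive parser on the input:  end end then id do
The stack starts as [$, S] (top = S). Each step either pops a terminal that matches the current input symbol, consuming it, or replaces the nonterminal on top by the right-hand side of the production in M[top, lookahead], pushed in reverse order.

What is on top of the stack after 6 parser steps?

id

step 1: stack=$ S  input=end end then id do $  — expand S -> end end B do
step 2: stack=$ do B end end  input=end end then id do $  — match end
step 3: stack=$ do B end  input=end then id do $  — match end
step 4: stack=$ do B  input=then id do $  — expand B -> P id B
step 5: stack=$ do B id P  input=then id do $  — expand P -> then
step 6: stack=$ do B id then  input=then id do $  — match then
Stack after step 6: $ do B id (top = id).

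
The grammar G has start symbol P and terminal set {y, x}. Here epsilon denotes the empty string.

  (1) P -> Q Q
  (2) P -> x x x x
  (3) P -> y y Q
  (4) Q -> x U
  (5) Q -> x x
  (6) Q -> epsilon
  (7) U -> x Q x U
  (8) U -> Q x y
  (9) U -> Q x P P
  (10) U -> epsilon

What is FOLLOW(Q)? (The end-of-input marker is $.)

FIRST(Q): from Q->x U we get {x}; from Q->x x we get {x}; from Q->epsilon we get {epsilon}. So FIRST(Q) = {epsilon, x}.
FIRST(P): from P->Q Q we get {epsilon, x}; from P->x x x x we get {x}; from P->y y Q we get {y}. So FIRST(P) = {epsilon, x, y}.
FIRST(U): from U->x Q x U we get {x}; from U->Q x y we get {x}; from U->Q x P P we get {x}; from U->epsilon we get {epsilon}. So FIRST(U) = {epsilon, x}.
FOLLOW(P) includes $ since P is the start symbol.
FOLLOW(P): in U->Q x P P (occurrence 1), P is followed by P with FIRST {epsilon, x, y}; in U->Q x P P (occurrence 1), the suffix after P is nullable, so FOLLOW(P) ⊇ FOLLOW(U) = {$, x, y}; in U->Q x P P (occurrence 2), the suffix after P is empty, so FOLLOW(P) ⊇ FOLLOW(U) = {$, x, y}. Thus FOLLOW(P) = {$, x, y}.
FOLLOW(Q): in P->Q Q (occurrence 1), Q is followed by Q with FIRST {epsilon, x}; in P->Q Q (occurrence 1), the suffix after Q is nullable, so FOLLOW(Q) ⊇ FOLLOW(P) = {$, x, y}; in P->Q Q (occurrence 2), the suffix after Q is empty, so FOLLOW(Q) ⊇ FOLLOW(P) = {$, x, y}; in P->y y Q, the suffix after Q is empty, so FOLLOW(Q) ⊇ FOLLOW(P) = {$, x, y}; in U->x Q x U, Q is followed by x U with FIRST {x}; in U->Q x y, Q is followed by x y with FIRST {x}; in U->Q x P P, Q is followed by x P P with FIRST {x}. Thus FOLLOW(Q) = {$, x, y}.
FOLLOW(U): in Q->x U, the suffix after U is empty, so FOLLOW(U) ⊇ FOLLOW(Q) = {$, x, y}; in U->x Q x U, the suffix after U is empty (adds nothing new). Thus FOLLOW(U) = {$, x, y}.

{$, x, y}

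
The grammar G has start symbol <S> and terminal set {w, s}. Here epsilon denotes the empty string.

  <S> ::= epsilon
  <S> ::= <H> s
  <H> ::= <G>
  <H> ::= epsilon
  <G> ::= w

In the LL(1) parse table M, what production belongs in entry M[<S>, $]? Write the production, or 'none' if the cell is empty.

<S> ::= epsilon

FIRST(<G>) = {w}
FIRST(<H>) = {epsilon, w}  (via <G>)
FIRST(<S>) = {epsilon, s, w}  (via <H> s)
FOLLOW(<S>) includes $ since <S> is the start symbol.
FOLLOW(<S>): <S> appears on no right-hand side. Thus FOLLOW(<S>) = {$}.
For <S> ::= epsilon: FIRST(epsilon) = {epsilon}, so it goes in M[<S>, t] for t ∈ {}; since epsilon ∈ FIRST, also for every t ∈ FOLLOW(<S>) = {$}.
For <S> ::= <H> s: FIRST(<H> s) = {s, w}, so it goes in M[<S>, t] for t ∈ {s, w}.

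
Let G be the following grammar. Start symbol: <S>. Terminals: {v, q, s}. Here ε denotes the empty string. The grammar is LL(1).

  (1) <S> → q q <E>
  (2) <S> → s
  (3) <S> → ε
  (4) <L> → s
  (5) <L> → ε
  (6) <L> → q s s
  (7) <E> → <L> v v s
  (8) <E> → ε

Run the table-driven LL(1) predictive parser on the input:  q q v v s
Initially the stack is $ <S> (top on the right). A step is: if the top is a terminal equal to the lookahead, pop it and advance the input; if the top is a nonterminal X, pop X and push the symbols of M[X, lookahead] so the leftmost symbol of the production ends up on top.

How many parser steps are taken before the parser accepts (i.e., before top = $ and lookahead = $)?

8

     Stack        Input        Action
  1  $ <S>        q q v v s $  expand <S> → q q <E>
  2  $ <E> q q    q q v v s $  match q
  3  $ <E> q      q v v s $    match q
  4  $ <E>        v v s $      expand <E> → <L> v v s
  5  $ s v v <L>  v v s $      expand <L> → ε
  6  $ s v v      v v s $      match v
  7  $ s v        v s $        match v
  8  $ s          s $          match s
Accept reached after 8 steps.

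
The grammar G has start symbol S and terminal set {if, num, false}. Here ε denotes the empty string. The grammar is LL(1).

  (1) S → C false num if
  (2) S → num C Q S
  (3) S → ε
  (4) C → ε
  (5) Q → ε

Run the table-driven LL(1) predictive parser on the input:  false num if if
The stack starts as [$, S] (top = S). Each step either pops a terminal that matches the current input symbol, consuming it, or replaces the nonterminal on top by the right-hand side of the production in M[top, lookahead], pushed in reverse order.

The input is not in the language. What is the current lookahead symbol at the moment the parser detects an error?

     Stack             Input              Action
  1  $ S               false num if if $  expand S → C false num if
  2  $ if num false C  false num if if $  expand C → ε
  3  $ if num false    false num if if $  match false
  4  $ if num          num if if $        match num
  5  $ if              if if $            match if
  6  $                 if $               error: stack empty but input remains

if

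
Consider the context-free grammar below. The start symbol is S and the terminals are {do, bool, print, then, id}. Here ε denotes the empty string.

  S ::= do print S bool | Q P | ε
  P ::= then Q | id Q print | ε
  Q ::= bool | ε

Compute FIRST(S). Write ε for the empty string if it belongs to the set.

{ε, bool, do, id, then}

FIRST(P): from P::=then Q we get {then}; from P::=id Q print we get {id}; from P::=ε we get {ε}. So FIRST(P) = {ε, id, then}.
FIRST(Q): from Q::=bool we get {bool}; from Q::=ε we get {ε}. So FIRST(Q) = {ε, bool}.
FIRST(S): from S::=do print S bool we get {do}; from S::=Q P we get {ε, bool, id, then}; from S::=ε we get {ε}. So FIRST(S) = {ε, bool, do, id, then}.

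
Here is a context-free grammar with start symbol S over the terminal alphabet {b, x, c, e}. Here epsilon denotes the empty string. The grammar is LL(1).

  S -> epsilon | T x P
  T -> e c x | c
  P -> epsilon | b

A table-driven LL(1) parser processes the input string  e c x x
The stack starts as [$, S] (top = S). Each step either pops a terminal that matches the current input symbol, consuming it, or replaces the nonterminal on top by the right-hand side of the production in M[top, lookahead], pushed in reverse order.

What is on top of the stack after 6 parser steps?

step 1: stack=$ S  input=e c x x $  — expand S -> T x P
step 2: stack=$ P x T  input=e c x x $  — expand T -> e c x
step 3: stack=$ P x x c e  input=e c x x $  — match e
step 4: stack=$ P x x c  input=c x x $  — match c
step 5: stack=$ P x x  input=x x $  — match x
step 6: stack=$ P x  input=x $  — match x
Stack after step 6: $ P (top = P).

P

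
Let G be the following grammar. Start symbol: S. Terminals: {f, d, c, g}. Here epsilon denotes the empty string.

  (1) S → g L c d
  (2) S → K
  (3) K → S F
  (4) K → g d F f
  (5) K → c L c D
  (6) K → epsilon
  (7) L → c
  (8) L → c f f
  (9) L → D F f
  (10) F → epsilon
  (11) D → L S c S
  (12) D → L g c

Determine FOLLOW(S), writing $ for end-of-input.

FIRST(F): from F→epsilon we get {epsilon}. So FIRST(F) = {epsilon}.
FIRST(S): from S→g L c d we get {g}; from S→K we get {epsilon, c, g}. So FIRST(S) = {epsilon, c, g}.
FIRST(K): from K→S F we get {epsilon, c, g}; from K→g d F f we get {g}; from K→c L c D we get {c}; from K→epsilon we get {epsilon}. So FIRST(K) = {epsilon, c, g}.
FIRST(L): from L→c we get {c}; from L→c f f we get {c}; from L→D F f we get {c}. So FIRST(L) = {c}.
FIRST(D): from D→L S c S we get {c}; from D→L g c we get {c}. So FIRST(D) = {c}.
FOLLOW(S) includes $ since S is the start symbol.
FOLLOW(L): in S→g L c d, L is followed by c d with FIRST {c}; in K→c L c D, L is followed by c D with FIRST {c}; in D→L S c S, L is followed by S c S with FIRST {c, g}; in D→L g c, L is followed by g c with FIRST {g}. Thus FOLLOW(L) = {c, g}.
FOLLOW(S): in K→S F, S is followed by F with FIRST {epsilon}; in K→S F, the suffix after S is nullable, so FOLLOW(S) ⊇ FOLLOW(K) = {$, c, f}; in D→L S c S (occurrence 1), S is followed by c S with FIRST {c}; in D→L S c S (occurrence 2), the suffix after S is empty, so FOLLOW(S) ⊇ FOLLOW(D) = {$, c, f}. Thus FOLLOW(S) = {$, c, f}.
FOLLOW(K): in S→K, the suffix after K is empty, so FOLLOW(K) ⊇ FOLLOW(S) = {$, c, f}. Thus FOLLOW(K) = {$, c, f}.
FOLLOW(F): in K→S F, the suffix after F is empty, so FOLLOW(F) ⊇ FOLLOW(K) = {$, c, f}; in K→g d F f, F is followed by f with FIRST {f}; in L→D F f, F is followed by f with FIRST {f}. Thus FOLLOW(F) = {$, c, f}.
FOLLOW(D): in K→c L c D, the suffix after D is empty, so FOLLOW(D) ⊇ FOLLOW(K) = {$, c, f}; in L→D F f, D is followed by F f with FIRST {f}. Thus FOLLOW(D) = {$, c, f}.

{$, c, f}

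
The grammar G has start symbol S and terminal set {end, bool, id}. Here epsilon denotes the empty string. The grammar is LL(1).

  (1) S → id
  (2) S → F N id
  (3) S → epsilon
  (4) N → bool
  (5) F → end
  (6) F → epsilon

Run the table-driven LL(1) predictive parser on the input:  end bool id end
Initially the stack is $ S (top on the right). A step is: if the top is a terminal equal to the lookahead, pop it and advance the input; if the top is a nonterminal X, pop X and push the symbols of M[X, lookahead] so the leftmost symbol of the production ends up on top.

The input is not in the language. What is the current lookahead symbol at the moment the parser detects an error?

end

step 1: stack=$ S  input=end bool id end $  — expand S → F N id
step 2: stack=$ id N F  input=end bool id end $  — expand F → end
step 3: stack=$ id N end  input=end bool id end $  — match end
step 4: stack=$ id N  input=bool id end $  — expand N → bool
step 5: stack=$ id bool  input=bool id end $  — match bool
step 6: stack=$ id  input=id end $  — match id
step 7: stack=$  input=end $  — error: stack empty but input remains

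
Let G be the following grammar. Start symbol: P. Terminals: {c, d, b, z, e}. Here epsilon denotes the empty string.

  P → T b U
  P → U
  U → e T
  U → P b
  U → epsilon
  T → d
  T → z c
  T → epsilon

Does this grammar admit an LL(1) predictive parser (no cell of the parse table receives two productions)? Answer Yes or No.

FIRST(P) = {epsilon, b, d, e, z}
FIRST(U) = {epsilon, b, d, e, z}
FIRST(T) = {epsilon, d, z}
FOLLOW(P) = {$, b}
FOLLOW(U) = {$, b}
FOLLOW(T) = {$, b}
Cell M[P, b] receives both P → T b U and P → U — the grammar is not LL(1).

No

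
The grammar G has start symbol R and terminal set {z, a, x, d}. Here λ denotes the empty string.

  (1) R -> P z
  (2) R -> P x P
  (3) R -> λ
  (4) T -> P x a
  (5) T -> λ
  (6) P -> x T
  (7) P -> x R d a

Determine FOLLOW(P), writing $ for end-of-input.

{$, d, x, z}

FIRST(P) = {x}
FIRST(R) = {λ, x}  (via P z, P x P)
FIRST(T) = {λ, x}  (via P x a)
FOLLOW(R) includes $ since R is the start symbol.
FOLLOW(R): in P->x R d a, R is followed by d a with FIRST {d}. Thus FOLLOW(R) = {$, d}.
FOLLOW(P): in R->P z, P is followed by z with FIRST {z}; in R->P x P (occurrence 1), P is followed by x P with FIRST {x}; in R->P x P (occurrence 2), the suffix after P is empty, so FOLLOW(P) ⊇ FOLLOW(R) = {$, d}; in T->P x a, P is followed by x a with FIRST {x}. Thus FOLLOW(P) = {$, d, x, z}.
FOLLOW(T): in P->x T, the suffix after T is empty, so FOLLOW(T) ⊇ FOLLOW(P) = {$, d, x, z}. Thus FOLLOW(T) = {$, d, x, z}.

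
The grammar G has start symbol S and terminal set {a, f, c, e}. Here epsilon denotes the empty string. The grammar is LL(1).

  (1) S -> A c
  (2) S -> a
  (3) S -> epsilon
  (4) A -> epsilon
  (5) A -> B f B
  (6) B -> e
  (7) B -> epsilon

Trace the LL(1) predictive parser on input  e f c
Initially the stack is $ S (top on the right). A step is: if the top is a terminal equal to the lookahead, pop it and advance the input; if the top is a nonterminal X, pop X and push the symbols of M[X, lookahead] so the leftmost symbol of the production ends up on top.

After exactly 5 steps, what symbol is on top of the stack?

B

step 1: stack=$ S  input=e f c $  — expand S -> A c
step 2: stack=$ c A  input=e f c $  — expand A -> B f B
step 3: stack=$ c B f B  input=e f c $  — expand B -> e
step 4: stack=$ c B f e  input=e f c $  — match e
step 5: stack=$ c B f  input=f c $  — match f
Stack after step 5: $ c B (top = B).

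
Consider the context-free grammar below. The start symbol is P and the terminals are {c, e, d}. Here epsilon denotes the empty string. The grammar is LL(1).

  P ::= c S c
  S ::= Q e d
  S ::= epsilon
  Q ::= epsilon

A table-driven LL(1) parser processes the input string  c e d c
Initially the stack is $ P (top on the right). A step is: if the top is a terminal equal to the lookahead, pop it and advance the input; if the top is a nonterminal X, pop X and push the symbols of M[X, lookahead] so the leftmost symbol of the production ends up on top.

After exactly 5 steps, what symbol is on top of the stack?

d

     Stack      Input      Action
  1  $ P        c e d c $  expand P ::= c S c
  2  $ c S c    c e d c $  match c
  3  $ c S      e d c $    expand S ::= Q e d
  4  $ c d e Q  e d c $    expand Q ::= epsilon
  5  $ c d e    e d c $    match e
Stack after step 5: $ c d (top = d).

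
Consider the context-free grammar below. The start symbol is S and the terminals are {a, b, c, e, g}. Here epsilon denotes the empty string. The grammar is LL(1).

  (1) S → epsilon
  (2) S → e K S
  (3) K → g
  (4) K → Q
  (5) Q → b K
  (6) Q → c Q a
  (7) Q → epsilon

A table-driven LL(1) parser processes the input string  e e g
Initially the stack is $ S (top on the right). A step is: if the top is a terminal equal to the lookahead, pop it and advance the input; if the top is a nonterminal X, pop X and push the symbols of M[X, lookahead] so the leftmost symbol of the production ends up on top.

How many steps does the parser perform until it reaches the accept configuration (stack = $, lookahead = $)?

9

step 1: stack=$ S  input=e e g $  — expand S → e K S
step 2: stack=$ S K e  input=e e g $  — match e
step 3: stack=$ S K  input=e g $  — expand K → Q
step 4: stack=$ S Q  input=e g $  — expand Q → epsilon
step 5: stack=$ S  input=e g $  — expand S → e K S
step 6: stack=$ S K e  input=e g $  — match e
step 7: stack=$ S K  input=g $  — expand K → g
step 8: stack=$ S g  input=g $  — match g
step 9: stack=$ S  input=$  — expand S → epsilon
Accept reached after 9 steps.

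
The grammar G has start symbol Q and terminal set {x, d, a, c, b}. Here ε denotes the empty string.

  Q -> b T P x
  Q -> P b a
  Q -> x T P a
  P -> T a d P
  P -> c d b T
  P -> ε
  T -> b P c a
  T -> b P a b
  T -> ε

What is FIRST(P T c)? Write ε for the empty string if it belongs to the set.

{a, b, c}

FIRST(T): from T->b P c a we get {b}; from T->b P a b we get {b}; from T->ε we get {ε}. So FIRST(T) = {ε, b}.
FIRST(P): from P->T a d P we get {a, b}; from P->c d b T we get {c}; from P->ε we get {ε}. So FIRST(P) = {ε, a, b, c}.
FIRST(Q): from Q->b T P x we get {b}; from Q->P b a we get {a, b, c}; from Q->x T P a we get {x}. So FIRST(Q) = {a, b, c, x}.
FIRST(P T c): take FIRST of each symbol in turn, carrying on past any symbol whose FIRST contains ε; result {a, b, c}.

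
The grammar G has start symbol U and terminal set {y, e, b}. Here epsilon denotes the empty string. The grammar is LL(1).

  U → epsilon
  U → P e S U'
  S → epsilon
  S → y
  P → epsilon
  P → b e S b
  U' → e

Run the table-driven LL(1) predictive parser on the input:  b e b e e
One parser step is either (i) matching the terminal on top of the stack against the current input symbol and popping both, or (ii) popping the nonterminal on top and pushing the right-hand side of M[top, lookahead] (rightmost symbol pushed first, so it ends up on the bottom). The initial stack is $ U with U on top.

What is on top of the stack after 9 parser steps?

     Stack             Input        Action
  1  $ U               b e b e e $  expand U → P e S U'
  2  $ U' S e P        b e b e e $  expand P → b e S b
  3  $ U' S e b S e b  b e b e e $  match b
  4  $ U' S e b S e    e b e e $    match e
  5  $ U' S e b S      b e e $      expand S → epsilon
  6  $ U' S e b        b e e $      match b
  7  $ U' S e          e e $        match e
  8  $ U' S            e $          expand S → epsilon
  9  $ U'              e $          expand U' → e
Stack after step 9: $ e (top = e).

e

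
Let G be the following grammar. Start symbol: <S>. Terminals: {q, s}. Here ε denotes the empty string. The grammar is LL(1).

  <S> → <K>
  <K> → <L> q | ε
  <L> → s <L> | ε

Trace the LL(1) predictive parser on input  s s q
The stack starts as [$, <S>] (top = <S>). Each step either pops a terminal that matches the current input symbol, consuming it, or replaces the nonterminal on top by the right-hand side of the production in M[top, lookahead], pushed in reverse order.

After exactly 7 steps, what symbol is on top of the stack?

     Stack      Input    Action
  1  $ <S>      s s q $  expand <S> → <K>
  2  $ <K>      s s q $  expand <K> → <L> q
  3  $ q <L>    s s q $  expand <L> → s <L>
  4  $ q <L> s  s s q $  match s
  5  $ q <L>    s q $    expand <L> → s <L>
  6  $ q <L> s  s q $    match s
  7  $ q <L>    q $      expand <L> → ε
Stack after step 7: $ q (top = q).

q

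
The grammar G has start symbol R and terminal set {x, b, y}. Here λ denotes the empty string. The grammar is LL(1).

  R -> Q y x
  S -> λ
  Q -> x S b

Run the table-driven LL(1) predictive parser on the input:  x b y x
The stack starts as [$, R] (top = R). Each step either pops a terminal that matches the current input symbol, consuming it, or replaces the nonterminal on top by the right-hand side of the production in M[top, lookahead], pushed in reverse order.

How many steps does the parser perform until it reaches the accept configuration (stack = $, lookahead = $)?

step 1: stack=$ R  input=x b y x $  — expand R -> Q y x
step 2: stack=$ x y Q  input=x b y x $  — expand Q -> x S b
step 3: stack=$ x y b S x  input=x b y x $  — match x
step 4: stack=$ x y b S  input=b y x $  — expand S -> λ
step 5: stack=$ x y b  input=b y x $  — match b
step 6: stack=$ x y  input=y x $  — match y
step 7: stack=$ x  input=x $  — match x
Accept reached after 7 steps.

7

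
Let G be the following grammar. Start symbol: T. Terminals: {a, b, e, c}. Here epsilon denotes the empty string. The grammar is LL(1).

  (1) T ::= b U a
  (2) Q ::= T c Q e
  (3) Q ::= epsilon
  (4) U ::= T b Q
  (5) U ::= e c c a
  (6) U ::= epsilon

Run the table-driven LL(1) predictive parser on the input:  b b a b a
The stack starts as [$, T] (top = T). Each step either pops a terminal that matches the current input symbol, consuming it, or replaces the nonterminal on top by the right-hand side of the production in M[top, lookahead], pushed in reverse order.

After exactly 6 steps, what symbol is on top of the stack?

     Stack          Input        Action
  1  $ T            b b a b a $  expand T ::= b U a
  2  $ a U b        b b a b a $  match b
  3  $ a U          b a b a $    expand U ::= T b Q
  4  $ a Q b T      b a b a $    expand T ::= b U a
  5  $ a Q b a U b  b a b a $    match b
  6  $ a Q b a U    a b a $      expand U ::= epsilon
Stack after step 6: $ a Q b a (top = a).

a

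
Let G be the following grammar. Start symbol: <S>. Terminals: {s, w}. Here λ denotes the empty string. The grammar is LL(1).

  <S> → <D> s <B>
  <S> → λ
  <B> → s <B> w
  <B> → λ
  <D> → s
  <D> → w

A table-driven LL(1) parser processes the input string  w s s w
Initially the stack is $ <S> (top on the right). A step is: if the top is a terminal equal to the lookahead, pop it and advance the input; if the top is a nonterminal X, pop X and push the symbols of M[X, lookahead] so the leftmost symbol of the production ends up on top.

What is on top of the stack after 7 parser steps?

     Stack        Input      Action
  1  $ <S>        w s s w $  expand <S> → <D> s <B>
  2  $ <B> s <D>  w s s w $  expand <D> → w
  3  $ <B> s w    w s s w $  match w
  4  $ <B> s      s s w $    match s
  5  $ <B>        s w $      expand <B> → s <B> w
  6  $ w <B> s    s w $      match s
  7  $ w <B>      w $        expand <B> → λ
Stack after step 7: $ w (top = w).

w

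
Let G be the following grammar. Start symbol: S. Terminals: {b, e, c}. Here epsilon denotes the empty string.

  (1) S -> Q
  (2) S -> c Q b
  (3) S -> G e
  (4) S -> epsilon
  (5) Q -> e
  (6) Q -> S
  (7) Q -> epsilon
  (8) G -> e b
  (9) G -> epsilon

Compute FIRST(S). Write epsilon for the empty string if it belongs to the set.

{epsilon, c, e}

FIRST(G) = {epsilon, e}
FIRST(S) = {epsilon, c, e}  (via Q, G e)
FIRST(Q) = {epsilon, c, e}  (via S)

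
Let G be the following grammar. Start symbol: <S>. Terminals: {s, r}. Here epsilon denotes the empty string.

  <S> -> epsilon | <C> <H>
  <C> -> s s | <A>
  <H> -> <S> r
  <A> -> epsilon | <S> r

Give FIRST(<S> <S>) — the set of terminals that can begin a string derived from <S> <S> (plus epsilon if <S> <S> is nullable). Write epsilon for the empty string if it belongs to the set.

FIRST(<S>): from <S>->epsilon we get {epsilon}; from <S>-><C> <H> we get {r, s}. So FIRST(<S>) = {epsilon, r, s}.
FIRST(<H>): from <H>-><S> r we get {r, s}. So FIRST(<H>) = {r, s}.
FIRST(<A>): from <A>->epsilon we get {epsilon}; from <A>-><S> r we get {r, s}. So FIRST(<A>) = {epsilon, r, s}.
FIRST(<C>): from <C>->s s we get {s}; from <C>-><A> we get {epsilon, r, s}. So FIRST(<C>) = {epsilon, r, s}.
FIRST(<S> <S>): take FIRST of each symbol in turn, carrying on past any symbol whose FIRST contains epsilon; result {epsilon, r, s}.

{epsilon, r, s}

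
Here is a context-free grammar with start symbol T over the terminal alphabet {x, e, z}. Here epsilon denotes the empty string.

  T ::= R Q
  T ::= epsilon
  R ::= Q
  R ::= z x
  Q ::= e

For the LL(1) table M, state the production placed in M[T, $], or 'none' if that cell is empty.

FIRST(Q): from Q::=e we get {e}. So FIRST(Q) = {e}.
FIRST(R): from R::=Q we get {e}; from R::=z x we get {z}. So FIRST(R) = {e, z}.
FIRST(T): from T::=R Q we get {e, z}; from T::=epsilon we get {epsilon}. So FIRST(T) = {epsilon, e, z}.
FOLLOW(T) includes $ since T is the start symbol.
FOLLOW(T): T appears on no right-hand side. Thus FOLLOW(T) = {$}.
For T ::= R Q: FIRST(R Q) = {e, z}, so it goes in M[T, t] for t ∈ {e, z}.
For T ::= epsilon: FIRST(epsilon) = {epsilon}, so it goes in M[T, t] for t ∈ {}; since epsilon ∈ FIRST, also for every t ∈ FOLLOW(T) = {$}.

T ::= epsilon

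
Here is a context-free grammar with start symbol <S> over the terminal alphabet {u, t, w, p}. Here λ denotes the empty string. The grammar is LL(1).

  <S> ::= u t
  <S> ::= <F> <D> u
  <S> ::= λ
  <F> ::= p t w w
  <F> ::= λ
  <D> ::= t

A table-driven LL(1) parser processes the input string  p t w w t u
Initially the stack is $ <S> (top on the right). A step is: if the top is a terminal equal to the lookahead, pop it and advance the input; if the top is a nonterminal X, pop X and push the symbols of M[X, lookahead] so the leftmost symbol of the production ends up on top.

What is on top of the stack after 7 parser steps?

     Stack            Input          Action
  1  $ <S>            p t w w t u $  expand <S> ::= <F> <D> u
  2  $ u <D> <F>      p t w w t u $  expand <F> ::= p t w w
  3  $ u <D> w w t p  p t w w t u $  match p
  4  $ u <D> w w t    t w w t u $    match t
  5  $ u <D> w w      w w t u $      match w
  6  $ u <D> w        w t u $        match w
  7  $ u <D>          t u $          expand <D> ::= t
Stack after step 7: $ u t (top = t).

t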